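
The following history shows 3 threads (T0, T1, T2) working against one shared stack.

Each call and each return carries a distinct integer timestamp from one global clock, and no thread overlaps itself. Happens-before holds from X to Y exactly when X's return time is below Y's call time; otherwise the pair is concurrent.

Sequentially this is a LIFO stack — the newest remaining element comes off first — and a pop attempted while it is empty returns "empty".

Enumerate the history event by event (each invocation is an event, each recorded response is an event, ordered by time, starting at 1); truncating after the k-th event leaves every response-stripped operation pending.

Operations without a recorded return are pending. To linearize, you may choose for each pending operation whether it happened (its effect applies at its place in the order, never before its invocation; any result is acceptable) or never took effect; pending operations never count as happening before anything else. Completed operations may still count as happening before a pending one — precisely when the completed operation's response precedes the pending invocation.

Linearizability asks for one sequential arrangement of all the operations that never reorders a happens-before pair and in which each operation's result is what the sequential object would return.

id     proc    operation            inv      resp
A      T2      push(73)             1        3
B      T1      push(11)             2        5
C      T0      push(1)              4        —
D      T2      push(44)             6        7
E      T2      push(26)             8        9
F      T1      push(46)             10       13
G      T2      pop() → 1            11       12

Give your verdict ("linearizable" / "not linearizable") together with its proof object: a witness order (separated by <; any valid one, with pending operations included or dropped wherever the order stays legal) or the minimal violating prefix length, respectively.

linearizable — witness: A < B < D < E < C < G < F

after step 1 (A push(73)): stack <73>
after step 2 (B push(11)): stack <73,11>
after step 3 (D push(44)): stack <73,11,44>
after step 4 (E push(26)): stack <73,11,44,26>
after step 5 (C push(1) (pending, included)): stack <73,11,44,26,1>
after step 6 (G pop() → 1): stack <73,11,44,26>
after step 7 (F push(46)): stack <73,11,44,26,46>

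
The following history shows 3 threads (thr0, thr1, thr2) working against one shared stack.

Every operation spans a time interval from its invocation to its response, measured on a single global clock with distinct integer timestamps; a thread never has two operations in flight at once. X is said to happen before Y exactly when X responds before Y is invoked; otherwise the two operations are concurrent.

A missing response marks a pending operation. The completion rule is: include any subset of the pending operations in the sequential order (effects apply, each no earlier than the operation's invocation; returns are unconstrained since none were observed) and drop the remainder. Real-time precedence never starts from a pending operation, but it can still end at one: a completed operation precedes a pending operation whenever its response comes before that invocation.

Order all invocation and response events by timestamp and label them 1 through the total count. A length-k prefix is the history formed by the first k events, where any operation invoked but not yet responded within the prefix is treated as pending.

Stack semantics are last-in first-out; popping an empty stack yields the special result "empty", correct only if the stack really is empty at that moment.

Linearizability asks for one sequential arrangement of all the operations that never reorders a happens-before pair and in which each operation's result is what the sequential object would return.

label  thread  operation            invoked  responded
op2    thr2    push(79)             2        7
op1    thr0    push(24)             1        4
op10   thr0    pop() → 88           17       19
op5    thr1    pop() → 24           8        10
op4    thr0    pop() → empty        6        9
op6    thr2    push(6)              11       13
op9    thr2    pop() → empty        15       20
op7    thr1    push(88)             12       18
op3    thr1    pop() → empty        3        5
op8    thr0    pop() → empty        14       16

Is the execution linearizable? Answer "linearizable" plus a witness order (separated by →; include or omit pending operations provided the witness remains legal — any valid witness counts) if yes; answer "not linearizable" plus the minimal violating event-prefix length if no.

prefix check: 1..8 passes, 1..9 fails once op4's time-9 response joins
every one of the 8 real-time-consistent orders over 4 completed stack ops fails the sequential spec
include/drop combinations of the 1 pending operation (op5) were all tried; none helps
e.g. op1, op2, op3, op4 (pending dropped): illegal at step 3, since op3 pop() → empty cannot apply there
e.g. op1, op3, op2, op4 (pending dropped): illegal at step 2, since op3 pop() → empty cannot apply there

not linearizable — minimal violating prefix: 9 events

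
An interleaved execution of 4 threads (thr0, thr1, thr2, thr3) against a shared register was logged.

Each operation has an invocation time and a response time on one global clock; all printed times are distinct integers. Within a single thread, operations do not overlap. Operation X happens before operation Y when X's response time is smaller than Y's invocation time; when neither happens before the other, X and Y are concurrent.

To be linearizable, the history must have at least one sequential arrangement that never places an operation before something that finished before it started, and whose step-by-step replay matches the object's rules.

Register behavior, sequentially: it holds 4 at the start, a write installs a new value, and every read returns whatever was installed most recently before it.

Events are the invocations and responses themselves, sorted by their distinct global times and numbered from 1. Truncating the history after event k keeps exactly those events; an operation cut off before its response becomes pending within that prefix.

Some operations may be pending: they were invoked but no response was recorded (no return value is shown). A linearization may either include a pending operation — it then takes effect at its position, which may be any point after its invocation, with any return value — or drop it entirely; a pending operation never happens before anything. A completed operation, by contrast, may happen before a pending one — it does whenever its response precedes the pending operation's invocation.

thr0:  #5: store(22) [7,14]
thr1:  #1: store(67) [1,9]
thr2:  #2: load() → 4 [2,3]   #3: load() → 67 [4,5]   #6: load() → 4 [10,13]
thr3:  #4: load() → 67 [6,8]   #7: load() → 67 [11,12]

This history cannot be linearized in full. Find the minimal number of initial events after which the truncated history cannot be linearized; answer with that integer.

events 1..12 are linearizable, e.g. via #2, #1, #3, #4, #6, #7:
step 1: #2 load() → 4 — value 4
step 2: #1 store(67) — value 67
step 3: #3 load() → 67 — value 67
step 4: #4 load() → 67 — value 67
step 5: #6 load() (pending, included) — value 67
step 6: #7 load() → 67 — value 67
event 13 — #6's response, time 13 — after it, nothing linearizes
every completion of the 1 pending operation (#5) was checked; none linearizes
e.g. #1, #2, #3, #4, #6, #7 (pending dropped): illegal at step 2, since #2 load() → 4 cannot apply there
e.g. #1, #2, #3, #4, #7, #6 (pending dropped): illegal at step 2, since #2 load() → 4 cannot apply there

13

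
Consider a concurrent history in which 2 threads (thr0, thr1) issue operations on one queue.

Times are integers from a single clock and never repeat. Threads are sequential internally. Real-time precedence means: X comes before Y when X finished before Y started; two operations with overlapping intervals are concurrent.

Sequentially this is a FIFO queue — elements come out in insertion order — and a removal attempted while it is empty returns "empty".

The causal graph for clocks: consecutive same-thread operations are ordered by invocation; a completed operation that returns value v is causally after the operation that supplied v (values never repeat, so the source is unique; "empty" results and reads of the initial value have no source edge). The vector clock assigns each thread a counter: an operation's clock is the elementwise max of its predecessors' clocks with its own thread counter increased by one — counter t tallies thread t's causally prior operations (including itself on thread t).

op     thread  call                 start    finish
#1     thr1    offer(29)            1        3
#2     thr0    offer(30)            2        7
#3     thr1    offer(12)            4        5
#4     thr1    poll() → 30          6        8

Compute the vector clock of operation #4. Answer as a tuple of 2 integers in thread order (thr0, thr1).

(1, 3)

invoked at 1, #1 has no predecessors; its own thr1 bump gives (0, 1)
invoked at 2, #2 has no predecessors; its own thr0 bump gives (1, 0)
VC(#3, invoked at 4): max of VC(#1)=(0, 1), then +1 on thread thr1 → (0, 2)
VC(#4, invoked at 6): max of VC(#2)=(1, 0), VC(#3)=(0, 2), then +1 on thread thr1 → (1, 3)
target: VC(#4) = (1, 3)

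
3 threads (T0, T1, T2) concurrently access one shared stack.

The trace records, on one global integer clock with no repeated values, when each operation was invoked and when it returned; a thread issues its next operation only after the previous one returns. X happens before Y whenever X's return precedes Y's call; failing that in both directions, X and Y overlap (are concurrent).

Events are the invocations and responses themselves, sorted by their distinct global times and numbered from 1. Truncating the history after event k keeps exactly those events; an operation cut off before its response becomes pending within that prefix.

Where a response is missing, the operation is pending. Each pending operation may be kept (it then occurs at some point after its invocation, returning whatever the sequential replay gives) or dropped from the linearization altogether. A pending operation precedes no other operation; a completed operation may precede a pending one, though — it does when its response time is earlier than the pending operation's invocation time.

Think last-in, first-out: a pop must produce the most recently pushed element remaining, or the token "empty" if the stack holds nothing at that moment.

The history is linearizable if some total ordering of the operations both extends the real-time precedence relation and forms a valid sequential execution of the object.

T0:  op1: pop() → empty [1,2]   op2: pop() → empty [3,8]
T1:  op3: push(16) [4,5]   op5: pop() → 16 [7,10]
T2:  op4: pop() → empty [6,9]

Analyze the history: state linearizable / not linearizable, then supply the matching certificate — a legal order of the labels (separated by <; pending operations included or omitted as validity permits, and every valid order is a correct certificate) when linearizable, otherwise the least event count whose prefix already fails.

1. op1 pop() → empty, leaving stack <>
2. op2 pop() → empty, leaving stack <>
3. op3 push(16), leaving stack <16>
4. op5 pop() → 16, leaving stack <>
5. op4 pop() → empty, leaving stack <>

linearizable — witness: op1 < op2 < op3 < op5 < op4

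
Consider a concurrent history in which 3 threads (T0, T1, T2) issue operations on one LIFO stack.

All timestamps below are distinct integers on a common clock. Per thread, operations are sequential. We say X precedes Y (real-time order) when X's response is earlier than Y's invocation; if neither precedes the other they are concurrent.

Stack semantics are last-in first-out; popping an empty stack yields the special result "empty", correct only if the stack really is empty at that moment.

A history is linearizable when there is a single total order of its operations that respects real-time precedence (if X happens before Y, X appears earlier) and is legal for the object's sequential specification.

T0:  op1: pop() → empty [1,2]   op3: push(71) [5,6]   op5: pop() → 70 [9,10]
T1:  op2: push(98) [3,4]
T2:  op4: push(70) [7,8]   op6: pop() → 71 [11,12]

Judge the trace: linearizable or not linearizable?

witness order: op1, op2, op3, op4, op5, op6
after step 1 (op1 pop() → empty): stack <>
after step 2 (op2 push(98)): stack <98>
after step 3 (op3 push(71)): stack <98,71>
after step 4 (op4 push(70)): stack <98,71,70>
after step 5 (op5 pop() → 70): stack <98,71>
after step 6 (op6 pop() → 71): stack <98>

linearizable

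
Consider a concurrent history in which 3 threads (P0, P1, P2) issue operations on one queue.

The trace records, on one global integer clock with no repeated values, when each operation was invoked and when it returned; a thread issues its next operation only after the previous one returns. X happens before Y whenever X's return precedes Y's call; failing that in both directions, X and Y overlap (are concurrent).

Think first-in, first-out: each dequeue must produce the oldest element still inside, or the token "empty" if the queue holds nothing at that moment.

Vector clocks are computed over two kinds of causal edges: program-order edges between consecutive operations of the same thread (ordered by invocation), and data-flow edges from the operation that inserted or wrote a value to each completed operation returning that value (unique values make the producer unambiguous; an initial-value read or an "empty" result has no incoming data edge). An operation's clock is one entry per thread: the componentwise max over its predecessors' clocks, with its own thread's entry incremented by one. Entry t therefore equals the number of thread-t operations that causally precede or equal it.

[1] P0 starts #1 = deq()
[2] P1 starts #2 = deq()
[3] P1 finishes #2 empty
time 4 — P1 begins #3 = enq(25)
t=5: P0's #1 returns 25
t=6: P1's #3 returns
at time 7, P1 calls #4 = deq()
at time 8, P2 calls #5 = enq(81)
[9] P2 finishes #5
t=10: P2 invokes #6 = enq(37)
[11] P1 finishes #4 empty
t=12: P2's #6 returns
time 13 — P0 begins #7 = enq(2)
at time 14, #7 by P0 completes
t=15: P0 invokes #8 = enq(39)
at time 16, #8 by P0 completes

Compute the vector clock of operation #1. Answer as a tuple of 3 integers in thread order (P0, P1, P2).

#5, invoked 8, has no incoming edges; only P2's bump applies → (0, 0, 1)
#2, invoked 2, has no incoming edges; only P1's bump applies → (0, 1, 0)
merge at #6 (invoked 10): VC(#5)=(0, 0, 1), own-thread bump on P2 → (0, 0, 2)
merge at #3 (invoked 4): VC(#2)=(0, 1, 0), own-thread bump on P1 → (0, 2, 0)
merge at #4 (invoked 7): VC(#3)=(0, 2, 0), own-thread bump on P1 → (0, 3, 0)
merge at #1 (invoked 1): VC(#3)=(0, 2, 0), own-thread bump on P0 → (1, 2, 0)
merge at #7 (invoked 13): VC(#1)=(1, 2, 0), own-thread bump on P0 → (2, 2, 0)
merge at #8 (invoked 15): VC(#7)=(2, 2, 0), own-thread bump on P0 → (3, 2, 0)
target: VC(#1) = (1, 2, 0)

(1, 2, 0)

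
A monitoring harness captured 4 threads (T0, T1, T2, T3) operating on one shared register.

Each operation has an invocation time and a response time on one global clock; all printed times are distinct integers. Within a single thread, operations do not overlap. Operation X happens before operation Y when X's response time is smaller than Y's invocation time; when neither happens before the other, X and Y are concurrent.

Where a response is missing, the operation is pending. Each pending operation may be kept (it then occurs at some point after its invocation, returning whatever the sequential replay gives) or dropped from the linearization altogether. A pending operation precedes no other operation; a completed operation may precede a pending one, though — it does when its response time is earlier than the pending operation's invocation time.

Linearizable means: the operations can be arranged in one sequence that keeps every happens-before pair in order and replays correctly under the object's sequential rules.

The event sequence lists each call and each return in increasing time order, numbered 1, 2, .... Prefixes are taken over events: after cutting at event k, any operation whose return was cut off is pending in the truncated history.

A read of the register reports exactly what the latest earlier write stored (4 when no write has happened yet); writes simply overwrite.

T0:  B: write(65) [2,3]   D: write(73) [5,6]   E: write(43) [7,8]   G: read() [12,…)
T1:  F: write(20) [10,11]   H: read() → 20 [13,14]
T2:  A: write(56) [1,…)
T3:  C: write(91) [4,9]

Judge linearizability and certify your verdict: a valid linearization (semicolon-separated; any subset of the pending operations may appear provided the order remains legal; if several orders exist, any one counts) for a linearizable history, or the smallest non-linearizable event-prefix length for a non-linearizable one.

step 1: A write(56) (pending, included) — value 56
step 2: B write(65) — value 65
step 3: C write(91) — value 91
step 4: D write(73) — value 73
step 5: E write(43) — value 43
step 6: F write(20) — value 20
step 7: G read() (pending, included) — value 20
step 8: H read() → 20 — value 20

linearizable — witness: A; B; C; D; E; F; G; H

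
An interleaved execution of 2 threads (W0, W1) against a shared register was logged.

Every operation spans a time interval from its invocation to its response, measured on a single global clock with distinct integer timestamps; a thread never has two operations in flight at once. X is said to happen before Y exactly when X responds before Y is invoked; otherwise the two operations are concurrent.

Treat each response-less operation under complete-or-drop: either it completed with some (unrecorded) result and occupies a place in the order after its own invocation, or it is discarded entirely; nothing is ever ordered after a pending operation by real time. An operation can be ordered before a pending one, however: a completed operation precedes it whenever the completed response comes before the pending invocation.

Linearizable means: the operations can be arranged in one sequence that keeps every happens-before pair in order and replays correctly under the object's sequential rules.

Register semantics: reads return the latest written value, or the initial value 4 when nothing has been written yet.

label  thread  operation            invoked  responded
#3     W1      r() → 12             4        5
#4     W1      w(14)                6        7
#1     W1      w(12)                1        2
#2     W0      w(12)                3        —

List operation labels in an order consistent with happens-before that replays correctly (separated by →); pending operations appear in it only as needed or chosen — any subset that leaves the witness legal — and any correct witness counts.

#1 → #2 → #3 → #4

step 1: #1 w(12) — value 12
step 2: #2 w(12) (pending, included) — value 12
step 3: #3 r() → 12 — value 12
step 4: #4 w(14) — value 14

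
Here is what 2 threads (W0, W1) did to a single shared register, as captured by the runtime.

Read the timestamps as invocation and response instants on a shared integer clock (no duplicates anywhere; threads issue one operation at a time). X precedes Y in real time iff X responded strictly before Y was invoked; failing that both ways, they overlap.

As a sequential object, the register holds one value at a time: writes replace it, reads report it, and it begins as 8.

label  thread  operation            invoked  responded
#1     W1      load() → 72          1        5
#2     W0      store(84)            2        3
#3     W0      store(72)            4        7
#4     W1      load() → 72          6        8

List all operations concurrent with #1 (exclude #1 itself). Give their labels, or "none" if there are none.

#1 spans [1,5]: anything still running between times 1 and 5 counts as concurrent
#2 [2,3]: concurrent
#3 [4,7]: concurrent
#4 [6,8]: after

#2, #3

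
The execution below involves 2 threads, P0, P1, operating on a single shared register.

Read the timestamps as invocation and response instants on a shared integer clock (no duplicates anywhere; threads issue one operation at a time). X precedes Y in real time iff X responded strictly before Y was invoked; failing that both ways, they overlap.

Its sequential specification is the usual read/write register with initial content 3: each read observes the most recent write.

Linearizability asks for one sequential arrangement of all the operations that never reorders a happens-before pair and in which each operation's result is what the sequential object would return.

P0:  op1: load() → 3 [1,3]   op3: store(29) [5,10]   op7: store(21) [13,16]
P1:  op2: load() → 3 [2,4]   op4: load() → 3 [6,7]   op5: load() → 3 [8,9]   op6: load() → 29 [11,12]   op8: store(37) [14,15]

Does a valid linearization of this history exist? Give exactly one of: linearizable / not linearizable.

one valid linearization: op1, op2, op4, op5, op3, op6, op7, op8
step 1: op1 load() → 3 — value 3
step 2: op2 load() → 3 — value 3
step 3: op4 load() → 3 — value 3
step 4: op5 load() → 3 — value 3
step 5: op3 store(29) — value 29
step 6: op6 load() → 29 — value 29
step 7: op7 store(21) — value 21
step 8: op8 store(37) — value 37

linearizable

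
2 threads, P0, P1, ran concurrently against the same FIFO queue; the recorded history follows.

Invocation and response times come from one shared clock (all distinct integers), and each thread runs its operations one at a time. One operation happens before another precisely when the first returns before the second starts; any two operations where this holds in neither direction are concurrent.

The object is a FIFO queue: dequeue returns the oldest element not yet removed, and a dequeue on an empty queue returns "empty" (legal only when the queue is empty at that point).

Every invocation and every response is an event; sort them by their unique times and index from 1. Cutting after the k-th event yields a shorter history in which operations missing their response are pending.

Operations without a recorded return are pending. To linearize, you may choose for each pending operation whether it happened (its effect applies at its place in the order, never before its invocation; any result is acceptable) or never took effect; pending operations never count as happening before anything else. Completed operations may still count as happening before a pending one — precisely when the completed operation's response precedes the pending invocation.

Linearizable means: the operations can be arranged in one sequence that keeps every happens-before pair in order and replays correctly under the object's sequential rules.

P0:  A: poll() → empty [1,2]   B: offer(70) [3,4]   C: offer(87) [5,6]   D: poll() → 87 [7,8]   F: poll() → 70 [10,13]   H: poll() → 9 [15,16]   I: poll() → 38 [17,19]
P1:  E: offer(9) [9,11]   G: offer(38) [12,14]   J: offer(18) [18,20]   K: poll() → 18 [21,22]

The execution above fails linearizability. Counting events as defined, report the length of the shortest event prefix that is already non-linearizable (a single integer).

one valid order for events 1..7 is A, B, C:
after step 1 (A poll() → empty): queue <>
after step 2 (B offer(70)): queue <70>
after step 3 (C offer(87)): queue <70,87>
once event 8 joins (D's response, time 8), exhaustive search finds no witness
one such order, A, B, C, D, breaks at step 4 where D poll() → 87 is illegal

8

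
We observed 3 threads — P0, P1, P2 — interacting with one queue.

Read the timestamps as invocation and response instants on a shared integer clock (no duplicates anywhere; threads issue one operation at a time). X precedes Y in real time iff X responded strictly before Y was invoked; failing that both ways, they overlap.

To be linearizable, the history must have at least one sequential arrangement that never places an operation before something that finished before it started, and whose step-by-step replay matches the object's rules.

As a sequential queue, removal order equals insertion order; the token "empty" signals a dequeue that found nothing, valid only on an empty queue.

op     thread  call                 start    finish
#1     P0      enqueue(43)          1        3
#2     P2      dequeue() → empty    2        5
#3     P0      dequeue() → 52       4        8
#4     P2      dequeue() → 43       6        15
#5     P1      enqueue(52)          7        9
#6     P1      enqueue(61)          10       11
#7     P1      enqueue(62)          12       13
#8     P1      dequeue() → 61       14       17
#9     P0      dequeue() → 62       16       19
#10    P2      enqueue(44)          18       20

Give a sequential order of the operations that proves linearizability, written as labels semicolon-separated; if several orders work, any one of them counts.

after step 1 (#2 dequeue() → empty): queue <>
after step 2 (#1 enqueue(43)): queue <43>
after step 3 (#4 dequeue() → 43): queue <>
after step 4 (#5 enqueue(52)): queue <52>
after step 5 (#3 dequeue() → 52): queue <>
after step 6 (#6 enqueue(61)): queue <61>
after step 7 (#7 enqueue(62)): queue <61,62>
after step 8 (#8 dequeue() → 61): queue <62>
after step 9 (#9 dequeue() → 62): queue <>
after step 10 (#10 enqueue(44)): queue <44>

#2; #1; #4; #5; #3; #6; #7; #8; #9; #10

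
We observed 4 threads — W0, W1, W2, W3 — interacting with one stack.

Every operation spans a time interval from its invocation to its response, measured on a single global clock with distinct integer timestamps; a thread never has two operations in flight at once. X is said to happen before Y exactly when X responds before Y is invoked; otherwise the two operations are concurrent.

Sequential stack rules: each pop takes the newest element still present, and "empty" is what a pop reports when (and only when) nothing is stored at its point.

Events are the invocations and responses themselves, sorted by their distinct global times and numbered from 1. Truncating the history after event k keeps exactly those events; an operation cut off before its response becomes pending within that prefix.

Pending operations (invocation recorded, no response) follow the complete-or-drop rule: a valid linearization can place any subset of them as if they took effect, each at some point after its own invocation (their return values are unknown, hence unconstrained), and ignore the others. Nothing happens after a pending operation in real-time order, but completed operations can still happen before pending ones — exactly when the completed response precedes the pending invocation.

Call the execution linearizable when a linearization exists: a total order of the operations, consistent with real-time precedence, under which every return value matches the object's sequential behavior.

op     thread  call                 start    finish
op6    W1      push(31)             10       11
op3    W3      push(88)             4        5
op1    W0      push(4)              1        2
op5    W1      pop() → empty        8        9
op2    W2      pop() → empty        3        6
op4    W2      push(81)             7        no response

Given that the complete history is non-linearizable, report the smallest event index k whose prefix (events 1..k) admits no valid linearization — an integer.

one valid order for events 1..5 is op1, op2, op3:
step 1: op1 push(4) — stack <4>
step 2: op2 pop() (pending, included) — stack <>
step 3: op3 push(88) — stack <88>
adding event 6 (op2 responds at 6) leaves no legal real-time order
take op1, op2, op3: step 2 already fails, because op2 pop() → empty cannot occur there
take op1, op3, op2: step 3 already fails, because op2 pop() → empty cannot occur there

6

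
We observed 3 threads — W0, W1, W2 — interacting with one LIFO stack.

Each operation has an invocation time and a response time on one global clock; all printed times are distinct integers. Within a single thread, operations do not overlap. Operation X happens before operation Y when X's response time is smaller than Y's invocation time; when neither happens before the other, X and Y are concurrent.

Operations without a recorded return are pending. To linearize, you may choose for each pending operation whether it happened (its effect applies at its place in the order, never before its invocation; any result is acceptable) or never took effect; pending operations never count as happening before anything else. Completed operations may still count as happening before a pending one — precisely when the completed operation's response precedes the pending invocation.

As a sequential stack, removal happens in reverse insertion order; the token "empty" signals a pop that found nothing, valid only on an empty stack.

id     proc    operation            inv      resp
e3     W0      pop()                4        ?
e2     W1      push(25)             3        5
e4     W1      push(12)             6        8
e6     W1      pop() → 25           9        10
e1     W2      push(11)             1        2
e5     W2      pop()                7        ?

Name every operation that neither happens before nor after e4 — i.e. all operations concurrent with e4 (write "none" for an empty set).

e3, e5

overlap test against e4 [6,8]: concurrent iff the interval meets 6..8
e1 [1,2]: before
e2 [3,5]: before
e3 [4,…): concurrent
e5 [7,…): concurrent
e6 [9,10]: after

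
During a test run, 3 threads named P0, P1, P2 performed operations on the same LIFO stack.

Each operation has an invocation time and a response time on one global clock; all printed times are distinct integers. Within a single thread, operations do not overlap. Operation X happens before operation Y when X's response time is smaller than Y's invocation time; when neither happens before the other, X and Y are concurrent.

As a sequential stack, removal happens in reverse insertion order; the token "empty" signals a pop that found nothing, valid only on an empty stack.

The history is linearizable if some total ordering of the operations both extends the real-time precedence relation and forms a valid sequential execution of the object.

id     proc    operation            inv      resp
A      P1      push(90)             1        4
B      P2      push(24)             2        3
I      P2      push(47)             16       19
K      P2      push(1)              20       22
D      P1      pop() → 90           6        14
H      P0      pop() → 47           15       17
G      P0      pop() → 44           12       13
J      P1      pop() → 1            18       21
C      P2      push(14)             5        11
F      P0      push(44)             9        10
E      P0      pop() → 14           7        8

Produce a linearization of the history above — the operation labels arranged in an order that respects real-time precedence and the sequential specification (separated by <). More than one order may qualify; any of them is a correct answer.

step 1: B push(24) — stack <24>
step 2: A push(90) — stack <24,90>
step 3: C push(14) — stack <24,90,14>
step 4: E pop() → 14 — stack <24,90>
step 5: D pop() → 90 — stack <24>
step 6: F push(44) — stack <24,44>
step 7: G pop() → 44 — stack <24>
step 8: I push(47) — stack <24,47>
step 9: H pop() → 47 — stack <24>
step 10: K push(1) — stack <24,1>
step 11: J pop() → 1 — stack <24>

B < A < C < E < D < F < G < I < H < K < J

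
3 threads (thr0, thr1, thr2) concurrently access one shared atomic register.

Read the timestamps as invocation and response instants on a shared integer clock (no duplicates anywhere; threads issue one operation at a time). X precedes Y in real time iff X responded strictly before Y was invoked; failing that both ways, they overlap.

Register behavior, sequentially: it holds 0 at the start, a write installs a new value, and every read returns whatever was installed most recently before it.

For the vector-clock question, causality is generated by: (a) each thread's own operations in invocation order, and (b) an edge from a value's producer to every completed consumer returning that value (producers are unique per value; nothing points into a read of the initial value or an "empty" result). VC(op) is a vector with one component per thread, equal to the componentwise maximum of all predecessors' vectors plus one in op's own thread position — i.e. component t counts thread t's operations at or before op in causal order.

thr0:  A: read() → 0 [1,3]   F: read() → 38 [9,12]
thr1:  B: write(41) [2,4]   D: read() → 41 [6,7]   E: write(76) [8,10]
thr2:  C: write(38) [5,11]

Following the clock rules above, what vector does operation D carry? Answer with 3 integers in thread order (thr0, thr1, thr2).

(0, 2, 0)

root op C, invoked 5: fresh clock plus thr2's own tick → (0, 0, 1)
root op B, invoked 2: fresh clock plus thr1's own tick → (0, 1, 0)
root op A, invoked 1: fresh clock plus thr0's own tick → (1, 0, 0)
merge at D (invoked 6): VC(B)=(0, 1, 0), own-thread bump on thr1 → (0, 2, 0)
merge at E (invoked 8): VC(D)=(0, 2, 0), own-thread bump on thr1 → (0, 3, 0)
merge at F (invoked 9): VC(A)=(1, 0, 0), VC(C)=(0, 0, 1), own-thread bump on thr0 → (2, 0, 1)
target: VC(D) = (0, 2, 0)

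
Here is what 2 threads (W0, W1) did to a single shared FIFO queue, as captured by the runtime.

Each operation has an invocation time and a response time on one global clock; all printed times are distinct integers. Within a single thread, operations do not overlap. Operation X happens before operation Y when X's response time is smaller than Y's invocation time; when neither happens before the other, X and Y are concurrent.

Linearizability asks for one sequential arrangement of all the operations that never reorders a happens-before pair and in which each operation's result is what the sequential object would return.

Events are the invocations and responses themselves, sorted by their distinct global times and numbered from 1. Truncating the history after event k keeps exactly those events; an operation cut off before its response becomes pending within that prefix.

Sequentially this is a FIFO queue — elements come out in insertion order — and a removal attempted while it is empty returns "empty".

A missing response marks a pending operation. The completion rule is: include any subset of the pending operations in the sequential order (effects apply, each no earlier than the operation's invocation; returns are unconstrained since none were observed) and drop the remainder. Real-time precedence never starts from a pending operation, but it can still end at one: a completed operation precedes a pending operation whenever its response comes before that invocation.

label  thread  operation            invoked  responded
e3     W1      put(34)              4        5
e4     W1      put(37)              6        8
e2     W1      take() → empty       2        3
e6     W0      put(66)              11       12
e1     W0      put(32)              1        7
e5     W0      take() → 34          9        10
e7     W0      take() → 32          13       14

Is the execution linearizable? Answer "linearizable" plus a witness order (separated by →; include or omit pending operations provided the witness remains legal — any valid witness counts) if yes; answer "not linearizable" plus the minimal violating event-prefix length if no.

step 1: e2 take() → empty — queue <>
step 2: e3 put(34) — queue <34>
step 3: e1 put(32) — queue <34,32>
step 4: e4 put(37) — queue <34,32,37>
step 5: e5 take() → 34 — queue <32,37>
step 6: e6 put(66) — queue <32,37,66>
step 7: e7 take() → 32 — queue <37,66>

linearizable — witness: e2 → e3 → e1 → e4 → e5 → e6 → e7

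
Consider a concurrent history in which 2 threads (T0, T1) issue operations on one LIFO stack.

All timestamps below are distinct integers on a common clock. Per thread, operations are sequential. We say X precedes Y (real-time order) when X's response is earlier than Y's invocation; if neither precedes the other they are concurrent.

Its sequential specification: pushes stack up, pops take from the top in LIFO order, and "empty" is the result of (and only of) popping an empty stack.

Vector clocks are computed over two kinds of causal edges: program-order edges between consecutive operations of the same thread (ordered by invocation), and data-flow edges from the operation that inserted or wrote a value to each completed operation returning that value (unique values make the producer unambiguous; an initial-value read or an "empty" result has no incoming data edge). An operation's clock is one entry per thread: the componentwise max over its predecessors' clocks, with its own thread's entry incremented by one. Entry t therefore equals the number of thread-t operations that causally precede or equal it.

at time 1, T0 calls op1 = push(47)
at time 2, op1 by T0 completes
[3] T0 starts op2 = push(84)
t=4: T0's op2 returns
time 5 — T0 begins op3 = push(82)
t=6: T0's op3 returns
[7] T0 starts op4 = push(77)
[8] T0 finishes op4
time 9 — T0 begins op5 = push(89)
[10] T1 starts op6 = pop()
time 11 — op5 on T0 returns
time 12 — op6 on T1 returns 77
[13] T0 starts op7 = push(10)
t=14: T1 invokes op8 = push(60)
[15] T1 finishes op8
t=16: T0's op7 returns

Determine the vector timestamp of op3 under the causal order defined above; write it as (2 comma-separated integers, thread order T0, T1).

op1 (invocation 1): nothing precedes it; T0's component alone gives (1, 0)
op2 (invocation 3): componentwise max over VC(op1)=(1, 0), +1 at T0, giving (2, 0)
op3 (invocation 5): componentwise max over VC(op2)=(2, 0), +1 at T0, giving (3, 0)
op4 (invocation 7): componentwise max over VC(op3)=(3, 0), +1 at T0, giving (4, 0)
op6 (invocation 10): componentwise max over VC(op4)=(4, 0), +1 at T1, giving (4, 1)
op5 (invocation 9): componentwise max over VC(op4)=(4, 0), +1 at T0, giving (5, 0)
op8 (invocation 14): componentwise max over VC(op6)=(4, 1), +1 at T1, giving (4, 2)
op7 (invocation 13): componentwise max over VC(op5)=(5, 0), +1 at T0, giving (6, 0)
target: VC(op3) = (3, 0)

(3, 0)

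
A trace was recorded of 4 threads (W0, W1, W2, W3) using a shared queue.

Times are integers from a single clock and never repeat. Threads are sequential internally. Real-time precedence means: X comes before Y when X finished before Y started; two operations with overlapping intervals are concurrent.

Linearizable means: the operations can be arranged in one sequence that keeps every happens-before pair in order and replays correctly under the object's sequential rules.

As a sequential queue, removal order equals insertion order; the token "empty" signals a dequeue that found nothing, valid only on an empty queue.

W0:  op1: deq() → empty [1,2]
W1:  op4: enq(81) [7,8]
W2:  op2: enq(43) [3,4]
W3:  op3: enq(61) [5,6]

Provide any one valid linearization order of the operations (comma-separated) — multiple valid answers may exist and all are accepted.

op1, op2, op3, op4

step 1: op1 deq() → empty — queue <>
step 2: op2 enq(43) — queue <43>
step 3: op3 enq(61) — queue <43,61>
step 4: op4 enq(81) — queue <43,61,81>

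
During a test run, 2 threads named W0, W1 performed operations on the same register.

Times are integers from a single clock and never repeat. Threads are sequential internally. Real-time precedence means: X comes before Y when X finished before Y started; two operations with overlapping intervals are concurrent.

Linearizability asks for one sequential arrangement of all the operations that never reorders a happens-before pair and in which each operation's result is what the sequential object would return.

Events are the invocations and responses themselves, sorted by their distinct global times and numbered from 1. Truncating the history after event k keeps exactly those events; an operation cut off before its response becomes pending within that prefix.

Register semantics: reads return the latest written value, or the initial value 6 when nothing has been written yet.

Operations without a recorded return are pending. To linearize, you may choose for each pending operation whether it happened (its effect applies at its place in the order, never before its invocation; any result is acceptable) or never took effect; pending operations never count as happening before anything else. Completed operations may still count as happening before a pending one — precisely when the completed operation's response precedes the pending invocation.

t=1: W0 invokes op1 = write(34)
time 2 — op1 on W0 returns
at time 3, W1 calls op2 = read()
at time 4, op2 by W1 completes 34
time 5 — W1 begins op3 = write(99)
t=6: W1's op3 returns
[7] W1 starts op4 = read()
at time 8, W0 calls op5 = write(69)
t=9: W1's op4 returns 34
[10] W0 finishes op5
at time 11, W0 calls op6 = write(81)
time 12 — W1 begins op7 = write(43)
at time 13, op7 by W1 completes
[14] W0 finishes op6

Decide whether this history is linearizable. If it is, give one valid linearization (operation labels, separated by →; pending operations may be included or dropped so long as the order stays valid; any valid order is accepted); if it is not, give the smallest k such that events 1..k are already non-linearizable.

not linearizable — minimal violating prefix: 9 events

through event 8 a valid linearization exists; event 9 (op4 responding at time 9) ends that
the completed operations (4 total) allow one real-time order; the register replay rejects it
no escape via the 1 pending operation (op5): every completion choice fails
one such order, op1, op2, op3, op4 (pending dropped), breaks at step 4 where op4 read() → 34 is illegal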